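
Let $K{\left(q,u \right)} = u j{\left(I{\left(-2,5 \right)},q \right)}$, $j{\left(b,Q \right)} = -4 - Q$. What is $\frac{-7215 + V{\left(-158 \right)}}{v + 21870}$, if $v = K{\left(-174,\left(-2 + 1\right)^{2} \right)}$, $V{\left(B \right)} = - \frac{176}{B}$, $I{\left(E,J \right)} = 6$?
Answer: $- \frac{569897}{1741160} \approx -0.32731$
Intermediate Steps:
$K{\left(q,u \right)} = u \left(-4 - q\right)$
$v = 170$ ($v = - \left(-2 + 1\right)^{2} \left(4 - 174\right) = \left(-1\right) \left(-1\right)^{2} \left(-170\right) = \left(-1\right) 1 \left(-170\right) = 170$)
$\frac{-7215 + V{\left(-158 \right)}}{v + 21870} = \frac{-7215 - \frac{176}{-158}}{170 + 21870} = \frac{-7215 - - \frac{88}{79}}{22040} = \left(-7215 + \frac{88}{79}\right) \frac{1}{22040} = \left(- \frac{569897}{79}\right) \frac{1}{22040} = - \frac{569897}{1741160}$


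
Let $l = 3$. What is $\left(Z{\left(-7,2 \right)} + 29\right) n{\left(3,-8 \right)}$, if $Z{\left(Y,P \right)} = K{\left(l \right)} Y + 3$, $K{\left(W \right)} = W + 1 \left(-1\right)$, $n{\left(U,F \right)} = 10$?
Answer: $180$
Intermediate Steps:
$K{\left(W \right)} = -1 + W$ ($K{\left(W \right)} = W - 1 = -1 + W$)
$Z{\left(Y,P \right)} = 3 + 2 Y$ ($Z{\left(Y,P \right)} = \left(-1 + 3\right) Y + 3 = 2 Y + 3 = 3 + 2 Y$)
$\left(Z{\left(-7,2 \right)} + 29\right) n{\left(3,-8 \right)} = \left(\left(3 + 2 \left(-7\right)\right) + 29\right) 10 = \left(\left(3 - 14\right) + 29\right) 10 = \left(-11 + 29\right) 10 = 18 \cdot 10 = 180$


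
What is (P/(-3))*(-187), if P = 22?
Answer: 4114/3 ≈ 1371.3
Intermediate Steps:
(P/(-3))*(-187) = (22/(-3))*(-187) = (22*(-⅓))*(-187) = -22/3*(-187) = 4114/3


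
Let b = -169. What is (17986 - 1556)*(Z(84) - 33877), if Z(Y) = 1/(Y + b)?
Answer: -9462188156/17 ≈ -5.5660e+8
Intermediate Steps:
Z(Y) = 1/(-169 + Y) (Z(Y) = 1/(Y - 169) = 1/(-169 + Y))
(17986 - 1556)*(Z(84) - 33877) = (17986 - 1556)*(1/(-169 + 84) - 33877) = 16430*(1/(-85) - 33877) = 16430*(-1/85 - 33877) = 16430*(-2879546/85) = -9462188156/17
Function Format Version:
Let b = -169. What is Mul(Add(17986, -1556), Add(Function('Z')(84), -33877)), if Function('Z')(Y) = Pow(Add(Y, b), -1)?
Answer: Rational(-9462188156, 17) ≈ -5.5660e+8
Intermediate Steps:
Function('Z')(Y) = Pow(Add(-169, Y), -1) (Function('Z')(Y) = Pow(Add(Y, -169), -1) = Pow(Add(-169, Y), -1))
Mul(Add(17986, -1556), Add(Function('Z')(84), -33877)) = Mul(Add(17986, -1556), Add(Pow(Add(-169, 84), -1), -33877)) = Mul(16430, Add(Pow(-85, -1), -33877)) = Mul(16430, Add(Rational(-1, 85), -33877)) = Mul(16430, Rational(-2879546, 85)) = Rational(-9462188156, 17)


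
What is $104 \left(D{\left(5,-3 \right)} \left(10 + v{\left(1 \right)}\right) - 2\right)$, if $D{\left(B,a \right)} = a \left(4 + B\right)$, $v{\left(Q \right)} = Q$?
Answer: $-31096$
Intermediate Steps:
$104 \left(D{\left(5,-3 \right)} \left(10 + v{\left(1 \right)}\right) - 2\right) = 104 \left(- 3 \left(4 + 5\right) \left(10 + 1\right) - 2\right) = 104 \left(\left(-3\right) 9 \cdot 11 - 2\right) = 104 \left(\left(-27\right) 11 - 2\right) = 104 \left(-297 - 2\right) = 104 \left(-299\right) = -31096$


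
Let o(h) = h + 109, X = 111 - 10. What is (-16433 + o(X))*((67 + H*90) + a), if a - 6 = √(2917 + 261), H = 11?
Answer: -17245049 - 16223*√3178 ≈ -1.8160e+7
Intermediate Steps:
X = 101
a = 6 + √3178 (a = 6 + √(2917 + 261) = 6 + √3178 ≈ 62.374)
o(h) = 109 + h
(-16433 + o(X))*((67 + H*90) + a) = (-16433 + (109 + 101))*((67 + 11*90) + (6 + √3178)) = (-16433 + 210)*((67 + 990) + (6 + √3178)) = -16223*(1057 + (6 + √3178)) = -16223*(1063 + √3178) = -17245049 - 16223*√3178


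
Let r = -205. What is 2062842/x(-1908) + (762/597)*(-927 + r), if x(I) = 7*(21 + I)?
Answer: -1402820970/876197 ≈ -1601.0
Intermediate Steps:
x(I) = 147 + 7*I
2062842/x(-1908) + (762/597)*(-927 + r) = 2062842/(147 + 7*(-1908)) + (762/597)*(-927 - 205) = 2062842/(147 - 13356) + (762*(1/597))*(-1132) = 2062842/(-13209) + (254/199)*(-1132) = 2062842*(-1/13209) - 287528/199 = -687614/4403 - 287528/199 = -1402820970/876197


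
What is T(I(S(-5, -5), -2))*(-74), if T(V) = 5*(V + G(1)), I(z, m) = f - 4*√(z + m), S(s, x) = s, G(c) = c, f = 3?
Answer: -1480 + 1480*I*√7 ≈ -1480.0 + 3915.7*I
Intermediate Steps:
I(z, m) = 3 - 4*√(m + z) (I(z, m) = 3 - 4*√(z + m) = 3 - 4*√(m + z))
T(V) = 5 + 5*V (T(V) = 5*(V + 1) = 5*(1 + V) = 5 + 5*V)
T(I(S(-5, -5), -2))*(-74) = (5 + 5*(3 - 4*√(-2 - 5)))*(-74) = (5 + 5*(3 - 4*I*√7))*(-74) = (5 + (15 - 20*I*√7))*(-74) = (20 - 20*I*√7)*(-74) = -1480 + 1480*I*√7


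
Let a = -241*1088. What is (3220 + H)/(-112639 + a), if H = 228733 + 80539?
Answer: -104164/124949 ≈ -0.83365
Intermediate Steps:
H = 309272
a = -262208
(3220 + H)/(-112639 + a) = (3220 + 309272)/(-112639 - 262208) = 312492/(-374847) = 312492*(-1/374847) = -104164/124949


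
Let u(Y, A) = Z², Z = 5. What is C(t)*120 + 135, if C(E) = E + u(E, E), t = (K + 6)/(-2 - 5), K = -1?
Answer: 21345/7 ≈ 3049.3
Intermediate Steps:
u(Y, A) = 25 (u(Y, A) = 5² = 25)
t = -5/7 (t = (-1 + 6)/(-2 - 5) = 5/(-7) = 5*(-⅐) = -5/7 ≈ -0.71429)
C(E) = 25 + E (C(E) = E + 25 = 25 + E)
C(t)*120 + 135 = (25 - 5/7)*120 + 135 = (170/7)*120 + 135 = 20400/7 + 135 = 21345/7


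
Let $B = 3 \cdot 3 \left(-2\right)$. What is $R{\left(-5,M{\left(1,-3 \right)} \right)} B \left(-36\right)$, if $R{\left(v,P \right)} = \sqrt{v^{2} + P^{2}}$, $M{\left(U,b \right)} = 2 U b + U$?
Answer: $3240 \sqrt{2} \approx 4582.1$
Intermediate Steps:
$M{\left(U,b \right)} = U + 2 U b$ ($M{\left(U,b \right)} = 2 U b + U = U + 2 U b$)
$R{\left(v,P \right)} = \sqrt{P^{2} + v^{2}}$
$B = -18$ ($B = 9 \left(-2\right) = -18$)
$R{\left(-5,M{\left(1,-3 \right)} \right)} B \left(-36\right) = \sqrt{\left(1 \left(1 + 2 \left(-3\right)\right)\right)^{2} + \left(-5\right)^{2}} \left(-18\right) \left(-36\right) = \sqrt{\left(1 \left(1 - 6\right)\right)^{2} + 25} \left(-18\right) \left(-36\right) = \sqrt{\left(1 \left(-5\right)\right)^{2} + 25} \left(-18\right) \left(-36\right) = \sqrt{\left(-5\right)^{2} + 25} \left(-18\right) \left(-36\right) = \sqrt{25 + 25} \left(-18\right) \left(-36\right) = \sqrt{50} \left(-18\right) \left(-36\right) = 5 \sqrt{2} \left(-18\right) \left(-36\right) = - 90 \sqrt{2} \left(-36\right) = 3240 \sqrt{2}$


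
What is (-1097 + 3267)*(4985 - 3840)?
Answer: 2484650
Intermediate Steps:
(-1097 + 3267)*(4985 - 3840) = 2170*1145 = 2484650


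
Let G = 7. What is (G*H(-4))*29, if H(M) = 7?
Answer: 1421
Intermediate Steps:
(G*H(-4))*29 = (7*7)*29 = 49*29 = 1421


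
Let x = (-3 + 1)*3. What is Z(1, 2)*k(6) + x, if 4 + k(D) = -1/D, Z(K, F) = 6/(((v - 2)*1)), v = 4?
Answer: -37/2 ≈ -18.500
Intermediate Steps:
x = -6 (x = -2*3 = -6)
Z(K, F) = 3 (Z(K, F) = 6/(((4 - 2)*1)) = 6/((2*1)) = 6/2 = 6*(½) = 3)
k(D) = -4 - 1/D
Z(1, 2)*k(6) + x = 3*(-4 - 1/6) - 6 = 3*(-4 - 1*⅙) - 6 = 3*(-4 - ⅙) - 6 = 3*(-25/6) - 6 = -25/2 - 6 = -37/2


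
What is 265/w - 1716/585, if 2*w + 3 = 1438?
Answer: -11038/4305 ≈ -2.5640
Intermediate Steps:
w = 1435/2 (w = -3/2 + (1/2)*1438 = -3/2 + 719 = 1435/2 ≈ 717.50)
265/w - 1716/585 = 265/(1435/2) - 1716/585 = 265*(2/1435) - 1716*1/585 = 106/287 - 44/15 = -11038/4305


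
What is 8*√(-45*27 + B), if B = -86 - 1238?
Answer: 8*I*√2539 ≈ 403.11*I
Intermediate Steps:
B = -1324
8*√(-45*27 + B) = 8*√(-45*27 - 1324) = 8*√(-1215 - 1324) = 8*√(-2539) = 8*(I*√2539) = 8*I*√2539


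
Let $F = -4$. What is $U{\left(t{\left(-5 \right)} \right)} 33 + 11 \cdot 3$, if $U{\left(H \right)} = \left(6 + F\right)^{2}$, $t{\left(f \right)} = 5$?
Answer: $165$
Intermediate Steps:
$U{\left(H \right)} = 4$ ($U{\left(H \right)} = \left(6 - 4\right)^{2} = 2^{2} = 4$)
$U{\left(t{\left(-5 \right)} \right)} 33 + 11 \cdot 3 = 4 \cdot 33 + 11 \cdot 3 = 132 + 33 = 165$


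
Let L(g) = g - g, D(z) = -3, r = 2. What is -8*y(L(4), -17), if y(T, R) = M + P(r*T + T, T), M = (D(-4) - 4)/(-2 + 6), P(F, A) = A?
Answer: 14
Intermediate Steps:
L(g) = 0
M = -7/4 (M = (-3 - 4)/(-2 + 6) = -7/4 ≈ -1.7500)
y(T, R) = -7/4 + T
-8*y(L(4), -17) = -8*(-7/4 + 0) = -8*(-7/4) = 14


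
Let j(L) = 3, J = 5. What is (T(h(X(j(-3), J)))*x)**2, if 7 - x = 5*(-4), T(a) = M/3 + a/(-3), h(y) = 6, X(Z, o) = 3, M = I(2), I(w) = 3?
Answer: 729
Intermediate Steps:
M = 3
T(a) = 1 - a/3 (T(a) = 3/3 + a/(-3) = 3*(1/3) + a*(-1/3) = 1 - a/3)
x = 27 (x = 7 - 5*(-4) = 7 - 1*(-20) = 7 + 20 = 27)
(T(h(X(j(-3), J)))*x)**2 = ((1 - 1/3*6)*27)**2 = ((1 - 2)*27)**2 = (-1*27)**2 = (-27)**2 = 729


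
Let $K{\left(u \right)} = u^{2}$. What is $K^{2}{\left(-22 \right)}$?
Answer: $234256$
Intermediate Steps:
$K^{2}{\left(-22 \right)} = \left(\left(-22\right)^{2}\right)^{2} = 484^{2} = 234256$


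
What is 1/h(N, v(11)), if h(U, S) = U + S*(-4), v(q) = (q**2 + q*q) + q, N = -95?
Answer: -1/1107 ≈ -0.00090334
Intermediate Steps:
v(q) = q + 2*q**2 (v(q) = (q**2 + q**2) + q = 2*q**2 + q = q + 2*q**2)
h(U, S) = U - 4*S
1/h(N, v(11)) = 1/(-95 - 44*(1 + 2*11)) = 1/(-95 - 44*(1 + 22)) = 1/(-95 - 44*23) = 1/(-95 - 4*253) = 1/(-95 - 1012) = 1/(-1107) = -1/1107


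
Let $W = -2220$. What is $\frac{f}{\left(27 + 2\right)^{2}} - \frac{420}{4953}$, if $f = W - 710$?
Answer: $- \frac{4955170}{1388491} \approx -3.5687$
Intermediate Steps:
$f = -2930$ ($f = -2220 - 710 = -2930$)
$\frac{f}{\left(27 + 2\right)^{2}} - \frac{420}{4953} = - \frac{2930}{\left(27 + 2\right)^{2}} - \frac{420}{4953} = - \frac{2930}{29^{2}} - \frac{140}{1651} = - \frac{2930}{841} - \frac{140}{1651} = - \frac{4955170}{1388491}$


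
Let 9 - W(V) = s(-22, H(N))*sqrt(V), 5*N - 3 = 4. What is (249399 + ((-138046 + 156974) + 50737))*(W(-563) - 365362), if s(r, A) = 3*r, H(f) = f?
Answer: -116570989592 + 21058224*I*sqrt(563) ≈ -1.1657e+11 + 4.9966e+8*I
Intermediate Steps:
N = 7/5 (N = 3/5 + (1/5)*4 = 3/5 + 4/5 = 7/5 ≈ 1.4000)
W(V) = 9 + 66*sqrt(V) (W(V) = 9 - 3*(-22)*sqrt(V) = 9 - (-66)*sqrt(V) = 9 + 66*sqrt(V))
(249399 + ((-138046 + 156974) + 50737))*(W(-563) - 365362) = (249399 + ((-138046 + 156974) + 50737))*((9 + 66*sqrt(-563)) - 365362) = (249399 + (18928 + 50737))*((9 + 66*(I*sqrt(563))) - 365362) = (249399 + 69665)*((9 + 66*I*sqrt(563)) - 365362) = 319064*(-365353 + 66*I*sqrt(563)) = -116570989592 + 21058224*I*sqrt(563)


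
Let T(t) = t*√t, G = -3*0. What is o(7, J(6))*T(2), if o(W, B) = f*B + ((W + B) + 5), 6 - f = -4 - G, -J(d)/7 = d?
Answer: -900*√2 ≈ -1272.8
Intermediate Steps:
J(d) = -7*d
G = 0
f = 10 (f = 6 - (-4 - 1*0) = 6 - (-4 + 0) = 6 - 1*(-4) = 6 + 4 = 10)
T(t) = t^(3/2)
o(W, B) = 5 + W + 11*B (o(W, B) = 10*B + ((W + B) + 5) = 10*B + ((B + W) + 5) = 10*B + (5 + B + W) = 5 + W + 11*B)
o(7, J(6))*T(2) = (5 + 7 + 11*(-7*6))*2^(3/2) = (5 + 7 + 11*(-42))*(2*√2) = (5 + 7 - 462)*(2*√2) = -900*√2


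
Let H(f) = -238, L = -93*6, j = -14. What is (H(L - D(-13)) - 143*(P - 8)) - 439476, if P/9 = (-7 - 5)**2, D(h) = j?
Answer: -623898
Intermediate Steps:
L = -558
D(h) = -14
P = 1296 (P = 9*(-7 - 5)**2 = 9*(-12)**2 = 9*144 = 1296)
(H(L - D(-13)) - 143*(P - 8)) - 439476 = (-238 - 143*(1296 - 8)) - 439476 = (-238 - 143*1288) - 439476 = (-238 - 1*184184) - 439476 = (-238 - 184184) - 439476 = -184422 - 439476 = -623898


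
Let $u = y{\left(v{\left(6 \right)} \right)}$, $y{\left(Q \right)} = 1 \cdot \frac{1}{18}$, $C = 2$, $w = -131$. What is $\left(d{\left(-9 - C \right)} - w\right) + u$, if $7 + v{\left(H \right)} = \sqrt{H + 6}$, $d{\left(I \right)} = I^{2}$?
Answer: $\frac{4537}{18} \approx 252.06$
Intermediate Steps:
$v{\left(H \right)} = -7 + \sqrt{6 + H}$ ($v{\left(H \right)} = -7 + \sqrt{H + 6} = -7 + \sqrt{6 + H}$)
$y{\left(Q \right)} = \frac{1}{18}$ ($y{\left(Q \right)} = 1 \cdot \frac{1}{18} = \frac{1}{18}$)
$u = \frac{1}{18} \approx 0.055556$
$\left(d{\left(-9 - C \right)} - w\right) + u = \left(\left(-9 - 2\right)^{2} - -131\right) + \frac{1}{18} = \left(\left(-9 - 2\right)^{2} + 131\right) + \frac{1}{18} = \left(\left(-11\right)^{2} + 131\right) + \frac{1}{18} = \left(121 + 131\right) + \frac{1}{18} = 252 + \frac{1}{18} = \frac{4537}{18}$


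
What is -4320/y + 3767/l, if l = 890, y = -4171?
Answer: 19556957/3712190 ≈ 5.2683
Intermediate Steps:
-4320/y + 3767/l = -4320/(-4171) + 3767/890 = -4320*(-1/4171) + 3767*(1/890) = 4320/4171 + 3767/890 = 19556957/3712190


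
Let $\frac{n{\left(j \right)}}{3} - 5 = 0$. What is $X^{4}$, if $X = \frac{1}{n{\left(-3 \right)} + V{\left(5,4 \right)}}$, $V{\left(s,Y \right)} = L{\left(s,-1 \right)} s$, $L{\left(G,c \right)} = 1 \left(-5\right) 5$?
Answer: $\frac{1}{146410000} \approx 6.8301 \cdot 10^{-9}$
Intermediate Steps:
$L{\left(G,c \right)} = -25$ ($L{\left(G,c \right)} = \left(-5\right) 5 = -25$)
$n{\left(j \right)} = 15$ ($n{\left(j \right)} = 15 + 3 \cdot 0 = 15 + 0 = 15$)
$V{\left(s,Y \right)} = - 25 s$
$X = - \frac{1}{110}$ ($X = \frac{1}{15 - 125} = \frac{1}{-110} = - \frac{1}{110} \approx -0.0090909$)
$X^{4} = \left(- \frac{1}{110}\right)^{4} = \frac{1}{146410000}$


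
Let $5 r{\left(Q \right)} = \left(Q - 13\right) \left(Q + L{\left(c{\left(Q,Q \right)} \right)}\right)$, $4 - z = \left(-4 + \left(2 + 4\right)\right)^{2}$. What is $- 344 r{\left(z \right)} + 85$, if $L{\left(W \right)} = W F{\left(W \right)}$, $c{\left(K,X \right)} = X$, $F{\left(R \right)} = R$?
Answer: $85$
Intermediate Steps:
$L{\left(W \right)} = W^{2}$ ($L{\left(W \right)} = W W = W^{2}$)
$z = 0$ ($z = 4 - \left(-4 + \left(2 + 4\right)\right)^{2} = 4 - \left(-4 + 6\right)^{2} = 4 - 2^{2} = 4 - 4 = 0$)
$r{\left(Q \right)} = \frac{\left(-13 + Q\right) \left(Q + Q^{2}\right)}{5}$ ($r{\left(Q \right)} = \frac{\left(Q - 13\right) \left(Q + Q^{2}\right)}{5} = \frac{\left(-13 + Q\right) \left(Q + Q^{2}\right)}{5}$)
$- 344 r{\left(z \right)} + 85 = - 344 \cdot \frac{1}{5} \cdot 0 \left(-13 + 0^{2} - 0\right) + 85 = - 344 \cdot \frac{1}{5} \cdot 0 \left(-13 + 0 + 0\right) + 85 = - 344 \cdot \frac{1}{5} \cdot 0 \left(-13\right) + 85 = \left(-344\right) 0 + 85 = 0 + 85 = 85$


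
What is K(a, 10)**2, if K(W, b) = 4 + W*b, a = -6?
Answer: 3136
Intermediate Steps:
K(a, 10)**2 = (4 - 6*10)**2 = (4 - 60)**2 = (-56)**2 = 3136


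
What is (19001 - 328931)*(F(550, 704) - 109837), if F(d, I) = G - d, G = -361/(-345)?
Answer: 786874127948/23 ≈ 3.4212e+10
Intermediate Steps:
G = 361/345 (G = -361*(-1/345) = 361/345 ≈ 1.0464)
F(d, I) = 361/345 - d
(19001 - 328931)*(F(550, 704) - 109837) = (19001 - 328931)*((361/345 - 1*550) - 109837) = -309930*((361/345 - 550) - 109837) = -309930*(-189389/345 - 109837) = -309930*(-38083154/345) = 786874127948/23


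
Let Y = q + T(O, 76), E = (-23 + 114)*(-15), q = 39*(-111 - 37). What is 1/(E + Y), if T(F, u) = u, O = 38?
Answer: -1/7061 ≈ -0.00014162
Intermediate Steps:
q = -5772 (q = 39*(-148) = -5772)
E = -1365 (E = 91*(-15) = -1365)
Y = -5696 (Y = -5772 + 76 = -5696)
1/(E + Y) = 1/(-1365 - 5696) = 1/(-7061) = -1/7061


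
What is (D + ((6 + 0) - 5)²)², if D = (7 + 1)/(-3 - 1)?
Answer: 1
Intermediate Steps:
D = -2 (D = 8/(-4) = 8*(-¼) = -2)
(D + ((6 + 0) - 5)²)² = (-2 + ((6 + 0) - 5)²)² = (-2 + (6 - 5)²)² = (-2 + 1²)² = (-2 + 1)² = (-1)² = 1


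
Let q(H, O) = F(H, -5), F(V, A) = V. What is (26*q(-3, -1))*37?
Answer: -2886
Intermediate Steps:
q(H, O) = H
(26*q(-3, -1))*37 = (26*(-3))*37 = -78*37 = -2886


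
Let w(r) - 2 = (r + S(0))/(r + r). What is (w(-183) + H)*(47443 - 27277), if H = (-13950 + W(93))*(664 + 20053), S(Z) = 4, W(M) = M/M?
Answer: -355483571188687/61 ≈ -5.8276e+12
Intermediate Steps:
W(M) = 1
w(r) = 2 + (4 + r)/(2*r) (w(r) = 2 + (r + 4)/(r + r) = 2 + (4 + r)/((2*r)) = 2 + (4 + r)*(1/(2*r)) = 2 + (4 + r)/(2*r))
H = -288981433 (H = (-13950 + 1)*(664 + 20053) = -13949*20717 = -288981433)
(w(-183) + H)*(47443 - 27277) = ((5/2 + 2/(-183)) - 288981433)*(47443 - 27277) = ((5/2 + 2*(-1/183)) - 288981433)*20166 = ((5/2 - 2/183) - 288981433)*20166 = (911/366 - 288981433)*20166 = -105767203567/366*20166 = -355483571188687/61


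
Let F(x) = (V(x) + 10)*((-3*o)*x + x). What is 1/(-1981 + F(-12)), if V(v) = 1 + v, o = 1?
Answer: -1/2005 ≈ -0.00049875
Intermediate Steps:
F(x) = -2*x*(11 + x) (F(x) = ((1 + x) + 10)*((-3*1)*x + x) = (11 + x)*(-3*x + x) = (11 + x)*(-2*x) = -2*x*(11 + x))
1/(-1981 + F(-12)) = 1/(-1981 - 2*(-12)*(11 - 12)) = 1/(-1981 - 2*(-12)*(-1)) = 1/(-1981 - 24) = 1/(-2005) = -1/2005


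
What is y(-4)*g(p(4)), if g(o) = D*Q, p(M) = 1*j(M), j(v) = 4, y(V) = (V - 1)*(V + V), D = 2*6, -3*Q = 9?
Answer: -1440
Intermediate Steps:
Q = -3 (Q = -⅓*9 = -3)
D = 12
y(V) = 2*V*(-1 + V) (y(V) = (-1 + V)*(2*V) = 2*V*(-1 + V))
p(M) = 4 (p(M) = 1*4 = 4)
g(o) = -36 (g(o) = 12*(-3) = -36)
y(-4)*g(p(4)) = (2*(-4)*(-1 - 4))*(-36) = (2*(-4)*(-5))*(-36) = 40*(-36) = -1440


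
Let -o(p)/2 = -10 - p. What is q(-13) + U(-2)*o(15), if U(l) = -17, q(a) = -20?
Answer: -870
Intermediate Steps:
o(p) = 20 + 2*p (o(p) = -2*(-10 - p) = 20 + 2*p)
q(-13) + U(-2)*o(15) = -20 - 17*(20 + 2*15) = -20 - 17*(20 + 30) = -20 - 17*50 = -20 - 850 = -870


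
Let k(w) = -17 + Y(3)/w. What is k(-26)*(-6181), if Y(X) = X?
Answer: 2750545/26 ≈ 1.0579e+5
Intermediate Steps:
k(w) = -17 + 3/w
k(-26)*(-6181) = (-17 + 3/(-26))*(-6181) = (-17 + 3*(-1/26))*(-6181) = (-17 - 3/26)*(-6181) = -445/26*(-6181) = 2750545/26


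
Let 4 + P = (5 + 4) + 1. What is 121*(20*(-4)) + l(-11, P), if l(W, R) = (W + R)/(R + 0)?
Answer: -58085/6 ≈ -9680.8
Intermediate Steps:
P = 6 (P = -4 + ((5 + 4) + 1) = -4 + (9 + 1) = -4 + 10 = 6)
l(W, R) = (R + W)/R
121*(20*(-4)) + l(-11, P) = 121*(20*(-4)) + (6 - 11)/6 = 121*(-80) + (1/6)*(-5) = -9680 - 5/6 = -58085/6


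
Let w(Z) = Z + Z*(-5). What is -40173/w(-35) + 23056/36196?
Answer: -51816931/180980 ≈ -286.31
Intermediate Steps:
w(Z) = -4*Z (w(Z) = Z - 5*Z = -4*Z)
-40173/w(-35) + 23056/36196 = -40173/((-4*(-35))) + 23056/36196 = -40173/140 + 23056*(1/36196) = -40173*1/140 + 5764/9049 = -5739/20 + 5764/9049 = -51816931/180980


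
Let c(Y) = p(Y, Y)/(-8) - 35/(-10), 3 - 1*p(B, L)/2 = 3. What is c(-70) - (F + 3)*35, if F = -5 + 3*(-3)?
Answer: 777/2 ≈ 388.50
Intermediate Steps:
p(B, L) = 0 (p(B, L) = 6 - 2*3 = 6 - 6 = 0)
F = -14 (F = -5 - 9 = -14)
c(Y) = 7/2 (c(Y) = 0/(-8) - 35/(-10) = 0*(-⅛) - 35*(-⅒) = 0 + 7/2 = 7/2)
c(-70) - (F + 3)*35 = 7/2 - (-14 + 3)*35 = 7/2 - (-11)*35 = 7/2 - 1*(-385) = 7/2 + 385 = 777/2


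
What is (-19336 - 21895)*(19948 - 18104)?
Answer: -76029964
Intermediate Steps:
(-19336 - 21895)*(19948 - 18104) = -41231*1844 = -76029964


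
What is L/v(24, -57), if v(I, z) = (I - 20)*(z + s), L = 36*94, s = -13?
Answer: -423/35 ≈ -12.086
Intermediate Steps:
L = 3384
v(I, z) = (-20 + I)*(-13 + z) (v(I, z) = (I - 20)*(z - 13) = (-20 + I)*(-13 + z))
L/v(24, -57) = 3384/(260 - 20*(-57) - 13*24 + 24*(-57)) = 3384/(260 + 1140 - 312 - 1368) = 3384/(-280) = 3384*(-1/280) = -423/35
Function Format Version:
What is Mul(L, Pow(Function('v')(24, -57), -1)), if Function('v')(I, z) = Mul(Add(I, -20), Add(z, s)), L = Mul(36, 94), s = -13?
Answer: Rational(-423, 35) ≈ -12.086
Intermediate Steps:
L = 3384
Function('v')(I, z) = Mul(Add(-20, I), Add(-13, z)) (Function('v')(I, z) = Mul(Add(I, -20), Add(z, -13)) = Mul(Add(-20, I), Add(-13, z)))
Mul(L, Pow(Function('v')(24, -57), -1)) = Mul(3384, Pow(Add(260, Mul(-20, -57), Mul(-13, 24), Mul(24, -57)), -1)) = Mul(3384, Pow(Add(260, 1140, -312, -1368), -1)) = Mul(3384, Pow(-280, -1)) = Mul(3384, Rational(-1, 280)) = Rational(-423, 35)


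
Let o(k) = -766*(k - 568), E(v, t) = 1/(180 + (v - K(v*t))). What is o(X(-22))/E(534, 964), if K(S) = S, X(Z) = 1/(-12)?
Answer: -223695021747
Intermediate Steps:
X(Z) = -1/12
E(v, t) = 1/(180 + v - t*v) (E(v, t) = 1/(180 + (v - v*t)) = 1/(180 + (v - t*v)) = 1/(180 + v - t*v))
o(k) = 435088 - 766*k (o(k) = -766*(-568 + k) = 435088 - 766*k)
o(X(-22))/E(534, 964) = (435088 - 766*(-1/12))/(1/(180 + 534 - 1*964*534)) = (435088 + 383/6)/(1/(180 + 534 - 514776)) = 2610911/(6*(1/(-514062))) = 2610911/(6*(-1/514062)) = (2610911/6)*(-514062) = -223695021747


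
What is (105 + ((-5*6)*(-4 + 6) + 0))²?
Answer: 2025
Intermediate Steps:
(105 + ((-5*6)*(-4 + 6) + 0))² = (105 + (-30*2 + 0))² = (105 + (-60 + 0))² = (105 - 60)² = 45² = 2025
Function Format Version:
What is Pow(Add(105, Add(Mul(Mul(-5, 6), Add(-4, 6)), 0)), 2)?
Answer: 2025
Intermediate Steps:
Pow(Add(105, Add(Mul(Mul(-5, 6), Add(-4, 6)), 0)), 2) = Pow(Add(105, Add(Mul(-30, 2), 0)), 2) = Pow(Add(105, Add(-60, 0)), 2) = Pow(Add(105, -60), 2) = Pow(45, 2) = 2025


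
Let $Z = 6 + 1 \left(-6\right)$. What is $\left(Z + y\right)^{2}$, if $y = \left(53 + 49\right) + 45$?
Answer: $21609$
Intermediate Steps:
$y = 147$ ($y = 102 + 45 = 147$)
$Z = 0$ ($Z = 6 - 6 = 0$)
$\left(Z + y\right)^{2} = \left(0 + 147\right)^{2} = 147^{2} = 21609$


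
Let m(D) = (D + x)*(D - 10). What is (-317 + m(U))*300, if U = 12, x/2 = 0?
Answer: -87900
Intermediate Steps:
x = 0 (x = 2*0 = 0)
m(D) = D*(-10 + D) (m(D) = (D + 0)*(D - 10) = D*(-10 + D))
(-317 + m(U))*300 = (-317 + 12*(-10 + 12))*300 = (-317 + 12*2)*300 = (-317 + 24)*300 = -293*300 = -87900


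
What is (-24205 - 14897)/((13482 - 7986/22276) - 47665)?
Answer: 435518076/380734247 ≈ 1.1439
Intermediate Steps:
(-24205 - 14897)/((13482 - 7986/22276) - 47665) = -39102/((13482 - 7986*1/22276) - 47665) = -39102/((13482 - 3993/11138) - 47665) = -39102/(150158523/11138 - 47665) = -39102/(-380734247/11138) = -39102*(-11138/380734247) = 435518076/380734247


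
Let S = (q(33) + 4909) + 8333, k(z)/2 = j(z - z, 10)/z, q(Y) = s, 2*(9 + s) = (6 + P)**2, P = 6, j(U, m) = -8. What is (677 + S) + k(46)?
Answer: 321578/23 ≈ 13982.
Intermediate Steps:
s = 63 (s = -9 + (6 + 6)**2/2 = -9 + (1/2)*12**2 = -9 + (1/2)*144 = -9 + 72 = 63)
q(Y) = 63
k(z) = -16/z (k(z) = 2*(-8/z) = -16/z)
S = 13305 (S = (63 + 4909) + 8333 = 4972 + 8333 = 13305)
(677 + S) + k(46) = (677 + 13305) - 16/46 = 13982 - 16*1/46 = 13982 - 8/23 = 321578/23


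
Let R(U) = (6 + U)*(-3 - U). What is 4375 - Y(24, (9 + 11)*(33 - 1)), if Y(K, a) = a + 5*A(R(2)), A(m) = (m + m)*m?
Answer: -12265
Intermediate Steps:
R(U) = (-3 - U)*(6 + U)
A(m) = 2*m**2 (A(m) = (2*m)*m = 2*m**2)
Y(K, a) = 16000 + a (Y(K, a) = a + 5*(2*(-18 - 1*2**2 - 9*2)**2) = a + 5*(2*(-18 - 1*4 - 18)**2) = a + 5*(2*(-18 - 4 - 18)**2) = a + 5*(2*(-40)**2) = a + 5*(2*1600) = a + 5*3200 = a + 16000 = 16000 + a)
4375 - Y(24, (9 + 11)*(33 - 1)) = 4375 - (16000 + (9 + 11)*(33 - 1)) = 4375 - (16000 + 20*32) = 4375 - (16000 + 640) = 4375 - 1*16640 = 4375 - 16640 = -12265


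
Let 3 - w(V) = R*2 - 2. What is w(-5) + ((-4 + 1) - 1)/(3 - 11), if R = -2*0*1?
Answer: 11/2 ≈ 5.5000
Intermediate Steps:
R = 0 (R = 0*1 = 0)
w(V) = 5 (w(V) = 3 - (0*2 - 2) = 3 - (0 - 2) = 3 - 1*(-2) = 3 + 2 = 5)
w(-5) + ((-4 + 1) - 1)/(3 - 11) = 5 + ((-4 + 1) - 1)/(3 - 11) = 5 + (-3 - 1)/(-8) = 5 - 4*(-⅛) = 5 + ½ = 11/2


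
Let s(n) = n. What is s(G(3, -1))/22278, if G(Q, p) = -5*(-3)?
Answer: 5/7426 ≈ 0.00067331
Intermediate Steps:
G(Q, p) = 15
s(G(3, -1))/22278 = 15/22278 = 15*(1/22278) = 5/7426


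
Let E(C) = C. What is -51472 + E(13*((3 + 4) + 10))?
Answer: -51251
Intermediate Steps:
-51472 + E(13*((3 + 4) + 10)) = -51472 + 13*((3 + 4) + 10) = -51472 + 13*(7 + 10) = -51472 + 13*17 = -51472 + 221 = -51251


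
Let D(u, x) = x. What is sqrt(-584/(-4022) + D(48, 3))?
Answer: 5*sqrt(508783)/2011 ≈ 1.7735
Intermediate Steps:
sqrt(-584/(-4022) + D(48, 3)) = sqrt(-584/(-4022) + 3) = sqrt(-584*(-1/4022) + 3) = sqrt(292/2011 + 3) = sqrt(6325/2011) = 5*sqrt(508783)/2011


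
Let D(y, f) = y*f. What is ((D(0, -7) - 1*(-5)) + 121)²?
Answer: 15876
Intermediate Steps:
D(y, f) = f*y
((D(0, -7) - 1*(-5)) + 121)² = ((-7*0 - 1*(-5)) + 121)² = ((0 + 5) + 121)² = (5 + 121)² = 126² = 15876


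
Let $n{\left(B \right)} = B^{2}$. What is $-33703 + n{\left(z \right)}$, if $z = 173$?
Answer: $-3774$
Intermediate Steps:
$-33703 + n{\left(z \right)} = -33703 + 173^{2} = -33703 + 29929 = -3774$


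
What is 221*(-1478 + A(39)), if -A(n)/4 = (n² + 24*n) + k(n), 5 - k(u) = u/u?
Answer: -2502162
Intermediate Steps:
k(u) = 4 (k(u) = 5 - u/u = 5 - 1*1 = 5 - 1 = 4)
A(n) = -16 - 96*n - 4*n² (A(n) = -4*((n² + 24*n) + 4) = -4*(4 + n² + 24*n) = -16 - 96*n - 4*n²)
221*(-1478 + A(39)) = 221*(-1478 + (-16 - 96*39 - 4*39²)) = 221*(-1478 + (-16 - 3744 - 4*1521)) = 221*(-1478 + (-16 - 3744 - 6084)) = 221*(-1478 - 9844) = 221*(-11322) = -2502162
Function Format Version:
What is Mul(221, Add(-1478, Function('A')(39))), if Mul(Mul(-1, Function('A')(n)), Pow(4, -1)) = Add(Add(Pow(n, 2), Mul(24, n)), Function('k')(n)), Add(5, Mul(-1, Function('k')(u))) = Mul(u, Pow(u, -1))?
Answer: -2502162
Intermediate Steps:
Function('k')(u) = 4 (Function('k')(u) = Add(5, Mul(-1, Mul(u, Pow(u, -1)))) = Add(5, Mul(-1, 1)) = Add(5, -1) = 4)
Function('A')(n) = Add(-16, Mul(-96, n), Mul(-4, Pow(n, 2))) (Function('A')(n) = Mul(-4, Add(Add(Pow(n, 2), Mul(24, n)), 4)) = Mul(-4, Add(4, Pow(n, 2), Mul(24, n))) = Add(-16, Mul(-96, n), Mul(-4, Pow(n, 2))))
Mul(221, Add(-1478, Function('A')(39))) = Mul(221, Add(-1478, Add(-16, Mul(-96, 39), Mul(-4, Pow(39, 2))))) = Mul(221, Add(-1478, Add(-16, -3744, Mul(-4, 1521)))) = Mul(221, Add(-1478, Add(-16, -3744, -6084))) = Mul(221, Add(-1478, -9844)) = Mul(221, -11322) = -2502162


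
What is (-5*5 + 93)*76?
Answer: 5168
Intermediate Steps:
(-5*5 + 93)*76 = (-25 + 93)*76 = 68*76 = 5168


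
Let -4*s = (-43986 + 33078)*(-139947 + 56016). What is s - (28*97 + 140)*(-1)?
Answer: -228876981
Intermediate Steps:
s = -228879837 (s = -(-43986 + 33078)*(-139947 + 56016)/4 = -(-2727)*(-83931) = -1/4*915519348 = -228879837)
s - (28*97 + 140)*(-1) = -228879837 - (28*97 + 140)*(-1) = -228879837 - (2716 + 140)*(-1) = -228879837 - 2856*(-1) = -228879837 - 1*(-2856) = -228879837 + 2856 = -228876981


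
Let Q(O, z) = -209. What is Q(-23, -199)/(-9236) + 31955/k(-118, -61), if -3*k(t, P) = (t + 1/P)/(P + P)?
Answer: -6589213315289/66489964 ≈ -99101.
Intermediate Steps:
k(t, P) = -(t + 1/P)/(6*P) (k(t, P) = -(t + 1/P)/(3*(P + P)) = -(t + 1/P)/(3*(2*P)) = -(t + 1/P)*1/(2*P)/3 = -(t + 1/P)/(6*P))
Q(-23, -199)/(-9236) + 31955/k(-118, -61) = -209/(-9236) + 31955/(((⅙)*(-1 - 1*(-61)*(-118))/(-61)²)) = -209*(-1/9236) + 31955/(((⅙)*(1/3721)*(-1 - 7198))) = 209/9236 + 31955/(((⅙)*(1/3721)*(-7199))) = 209/9236 + 31955/(-7199/22326) = 209/9236 + 31955*(-22326/7199) = 209/9236 - 713427330/7199 = -6589213315289/66489964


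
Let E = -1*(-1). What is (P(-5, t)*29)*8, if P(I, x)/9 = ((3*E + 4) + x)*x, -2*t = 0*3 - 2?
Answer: 16704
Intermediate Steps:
t = 1 (t = -(0*3 - 2)/2 = -(0 - 2)/2 = -½*(-2) = 1)
E = 1
P(I, x) = 9*x*(7 + x) (P(I, x) = 9*(((3*1 + 4) + x)*x) = 9*(((3 + 4) + x)*x) = 9*((7 + x)*x) = 9*(x*(7 + x)) = 9*x*(7 + x))
(P(-5, t)*29)*8 = ((9*1*(7 + 1))*29)*8 = ((9*1*8)*29)*8 = (72*29)*8 = 2088*8 = 16704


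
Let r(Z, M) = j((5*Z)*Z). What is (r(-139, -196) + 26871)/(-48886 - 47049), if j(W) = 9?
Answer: -768/2741 ≈ -0.28019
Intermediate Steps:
r(Z, M) = 9
(r(-139, -196) + 26871)/(-48886 - 47049) = (9 + 26871)/(-48886 - 47049) = 26880/(-95935) = 26880*(-1/95935) = -768/2741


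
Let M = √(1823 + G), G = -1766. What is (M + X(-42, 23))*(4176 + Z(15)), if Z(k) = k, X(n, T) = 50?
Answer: 209550 + 4191*√57 ≈ 2.4119e+5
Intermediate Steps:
M = √57 (M = √(1823 - 1766) = √57 ≈ 7.5498)
(M + X(-42, 23))*(4176 + Z(15)) = (√57 + 50)*(4176 + 15) = (50 + √57)*4191 = 209550 + 4191*√57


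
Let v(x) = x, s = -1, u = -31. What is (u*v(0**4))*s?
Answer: 0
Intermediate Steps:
(u*v(0**4))*s = -31*0**4*(-1) = -31*0*(-1) = 0*(-1) = 0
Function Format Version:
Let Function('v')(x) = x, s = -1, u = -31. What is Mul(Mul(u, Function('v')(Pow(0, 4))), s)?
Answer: 0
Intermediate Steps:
Mul(Mul(u, Function('v')(Pow(0, 4))), s) = Mul(Mul(-31, Pow(0, 4)), -1) = Mul(Mul(-31, 0), -1) = Mul(0, -1) = 0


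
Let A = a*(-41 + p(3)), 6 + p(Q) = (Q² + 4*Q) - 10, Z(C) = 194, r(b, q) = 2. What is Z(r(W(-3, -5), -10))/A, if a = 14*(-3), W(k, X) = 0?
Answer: 97/756 ≈ 0.12831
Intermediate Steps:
p(Q) = -16 + Q² + 4*Q (p(Q) = -6 + ((Q² + 4*Q) - 10) = -6 + (-10 + Q² + 4*Q) = -16 + Q² + 4*Q)
a = -42
A = 1512 (A = -42*(-41 + (-16 + 3² + 4*3)) = -42*(-41 + (-16 + 9 + 12)) = -42*(-41 + 5) = -42*(-36) = 1512)
Z(r(W(-3, -5), -10))/A = 194/1512 = 194*(1/1512) = 97/756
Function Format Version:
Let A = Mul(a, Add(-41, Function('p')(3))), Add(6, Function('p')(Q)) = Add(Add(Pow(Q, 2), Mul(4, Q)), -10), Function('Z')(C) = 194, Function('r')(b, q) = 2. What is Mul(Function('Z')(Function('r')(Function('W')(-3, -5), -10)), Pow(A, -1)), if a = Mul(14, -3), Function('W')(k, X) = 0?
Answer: Rational(97, 756) ≈ 0.12831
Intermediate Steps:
Function('p')(Q) = Add(-16, Pow(Q, 2), Mul(4, Q)) (Function('p')(Q) = Add(-6, Add(Add(Pow(Q, 2), Mul(4, Q)), -10)) = Add(-6, Add(-10, Pow(Q, 2), Mul(4, Q))) = Add(-16, Pow(Q, 2), Mul(4, Q)))
a = -42
A = 1512 (A = Mul(-42, Add(-41, Add(-16, Pow(3, 2), Mul(4, 3)))) = Mul(-42, Add(-41, Add(-16, 9, 12))) = Mul(-42, Add(-41, 5)) = Mul(-42, -36) = 1512)
Mul(Function('Z')(Function('r')(Function('W')(-3, -5), -10)), Pow(A, -1)) = Mul(194, Pow(1512, -1)) = Mul(194, Rational(1, 1512)) = Rational(97, 756)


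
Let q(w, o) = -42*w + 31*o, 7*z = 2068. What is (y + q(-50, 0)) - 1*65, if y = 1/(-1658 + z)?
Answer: 19409823/9538 ≈ 2035.0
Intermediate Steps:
z = 2068/7 (z = (⅐)*2068 = 2068/7 ≈ 295.43)
y = -7/9538 (y = 1/(-1658 + 2068/7) = 1/(-9538/7) = -7/9538 ≈ -0.00073391)
(y + q(-50, 0)) - 1*65 = (-7/9538 + (-42*(-50) + 31*0)) - 1*65 = (-7/9538 + (2100 + 0)) - 65 = (-7/9538 + 2100) - 65 = 20029793/9538 - 65 = 19409823/9538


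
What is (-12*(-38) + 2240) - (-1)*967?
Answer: 3663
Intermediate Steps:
(-12*(-38) + 2240) - (-1)*967 = (456 + 2240) - 1*(-967) = 2696 + 967 = 3663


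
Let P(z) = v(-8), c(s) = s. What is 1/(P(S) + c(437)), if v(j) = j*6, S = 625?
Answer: 1/389 ≈ 0.0025707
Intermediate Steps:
v(j) = 6*j
P(z) = -48 (P(z) = 6*(-8) = -48)
1/(P(S) + c(437)) = 1/(-48 + 437) = 1/389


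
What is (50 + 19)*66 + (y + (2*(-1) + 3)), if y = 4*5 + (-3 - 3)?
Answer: 4569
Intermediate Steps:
y = 14 (y = 20 - 6 = 14)
(50 + 19)*66 + (y + (2*(-1) + 3)) = (50 + 19)*66 + (14 + (2*(-1) + 3)) = 69*66 + (14 + (-2 + 3)) = 4554 + (14 + 1) = 4554 + 15 = 4569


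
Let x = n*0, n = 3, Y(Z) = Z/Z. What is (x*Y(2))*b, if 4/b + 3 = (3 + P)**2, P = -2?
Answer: 0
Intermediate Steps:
Y(Z) = 1
b = -2 (b = 4/(-3 + (3 - 2)**2) = 4/(-3 + 1**2) = 4/(-3 + 1) = 4/(-2) = 4*(-1/2) = -2)
x = 0 (x = 3*0 = 0)
(x*Y(2))*b = (0*1)*(-2) = 0*(-2) = 0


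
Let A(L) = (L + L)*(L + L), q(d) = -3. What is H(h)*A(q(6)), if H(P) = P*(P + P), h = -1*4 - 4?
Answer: 4608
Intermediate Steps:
h = -8 (h = -4 - 4 = -8)
H(P) = 2*P² (H(P) = P*(2*P) = 2*P²)
A(L) = 4*L² (A(L) = (2*L)*(2*L) = 4*L²)
H(h)*A(q(6)) = (2*(-8)²)*(4*(-3)²) = (2*64)*(4*9) = 128*36 = 4608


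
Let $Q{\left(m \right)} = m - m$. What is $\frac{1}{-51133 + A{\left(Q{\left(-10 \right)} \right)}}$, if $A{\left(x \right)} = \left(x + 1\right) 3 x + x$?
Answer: $- \frac{1}{51133} \approx -1.9557 \cdot 10^{-5}$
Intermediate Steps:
$Q{\left(m \right)} = 0$
$A{\left(x \right)} = x + x \left(3 + 3 x\right)$ ($A{\left(x \right)} = \left(1 + x\right) 3 x + x = \left(3 + 3 x\right) x + x = x \left(3 + 3 x\right) + x = x + x \left(3 + 3 x\right)$)
$\frac{1}{-51133 + A{\left(Q{\left(-10 \right)} \right)}} = \frac{1}{-51133 + 0 \left(4 + 3 \cdot 0\right)} = \frac{1}{-51133 + 0 \left(4 + 0\right)} = \frac{1}{-51133 + 0 \cdot 4} = \frac{1}{-51133 + 0} = \frac{1}{-51133} = - \frac{1}{51133}$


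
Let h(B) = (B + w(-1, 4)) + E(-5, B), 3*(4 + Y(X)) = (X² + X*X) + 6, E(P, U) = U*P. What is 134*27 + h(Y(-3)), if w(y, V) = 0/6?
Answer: 3602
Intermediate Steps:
E(P, U) = P*U
Y(X) = -2 + 2*X²/3 (Y(X) = -4 + ((X² + X*X) + 6)/3 = -4 + ((X² + X²) + 6)/3 = -4 + (2*X² + 6)/3 = -4 + (6 + 2*X²)/3 = -4 + (2 + 2*X²/3) = -2 + 2*X²/3)
w(y, V) = 0 (w(y, V) = 0*(⅙) = 0)
h(B) = -4*B (h(B) = (B + 0) - 5*B = B - 5*B = -4*B)
134*27 + h(Y(-3)) = 134*27 - 4*(-2 + (⅔)*(-3)²) = 3618 - 4*(-2 + (⅔)*9) = 3618 - 4*(-2 + 6) = 3618 - 4*4 = 3618 - 16 = 3602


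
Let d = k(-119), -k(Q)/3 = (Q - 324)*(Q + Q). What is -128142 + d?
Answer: -444444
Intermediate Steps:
k(Q) = -6*Q*(-324 + Q) (k(Q) = -3*(Q - 324)*(Q + Q) = -3*(-324 + Q)*2*Q = -6*Q*(-324 + Q))
d = -316302 (d = 6*(-119)*(324 - 1*(-119)) = 6*(-119)*(324 + 119) = 6*(-119)*443 = -316302)
-128142 + d = -128142 - 316302 = -444444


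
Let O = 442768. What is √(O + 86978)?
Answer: √529746 ≈ 727.84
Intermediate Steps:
√(O + 86978) = √(442768 + 86978) = √529746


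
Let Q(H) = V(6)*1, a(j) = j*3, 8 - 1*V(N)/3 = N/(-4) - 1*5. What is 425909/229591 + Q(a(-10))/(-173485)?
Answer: 147757671313/79661189270 ≈ 1.8548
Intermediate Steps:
V(N) = 39 + 3*N/4 (V(N) = 24 - 3*(N/(-4) - 1*5) = 24 - 3*(N*(-¼) - 5) = 24 - 3*(-N/4 - 5) = 24 - 3*(-5 - N/4) = 24 + (15 + 3*N/4) = 39 + 3*N/4)
a(j) = 3*j
Q(H) = 87/2 (Q(H) = (39 + (¾)*6)*1 = (39 + 9/2)*1 = (87/2)*1 = 87/2)
425909/229591 + Q(a(-10))/(-173485) = 425909/229591 + (87/2)/(-173485) = 425909*(1/229591) + (87/2)*(-1/173485) = 425909/229591 - 87/346970 = 147757671313/79661189270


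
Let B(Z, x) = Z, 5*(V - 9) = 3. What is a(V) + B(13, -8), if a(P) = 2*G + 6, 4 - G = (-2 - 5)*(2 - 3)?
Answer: 13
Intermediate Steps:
V = 48/5 (V = 9 + (⅕)*3 = 9 + ⅗ = 48/5 ≈ 9.6000)
G = -3 (G = 4 - (-2 - 5)*(2 - 3) = 4 - (-7)*(-1) = 4 - 1*7 = 4 - 7 = -3)
a(P) = 0 (a(P) = 2*(-3) + 6 = -6 + 6 = 0)
a(V) + B(13, -8) = 0 + 13 = 13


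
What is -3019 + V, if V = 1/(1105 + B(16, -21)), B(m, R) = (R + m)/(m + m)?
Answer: -106736713/35355 ≈ -3019.0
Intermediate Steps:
B(m, R) = (R + m)/(2*m) (B(m, R) = (R + m)/((2*m)) = (R + m)*(1/(2*m)) = (R + m)/(2*m))
V = 32/35355 (V = 1/(1105 + (1/2)*(-21 + 16)/16) = 1/(1105 + (1/2)*(1/16)*(-5)) = 1/(1105 - 5/32) = 1/(35355/32) = 32/35355 ≈ 0.00090510)
-3019 + V = -3019 + 32/35355 = -106736713/35355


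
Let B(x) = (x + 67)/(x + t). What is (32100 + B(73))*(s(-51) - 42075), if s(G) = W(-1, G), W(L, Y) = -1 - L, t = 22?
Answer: -25662720600/19 ≈ -1.3507e+9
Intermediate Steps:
s(G) = 0 (s(G) = -1 - 1*(-1) = -1 + 1 = 0)
B(x) = (67 + x)/(22 + x) (B(x) = (x + 67)/(x + 22) = (67 + x)/(22 + x))
(32100 + B(73))*(s(-51) - 42075) = (32100 + (67 + 73)/(22 + 73))*(0 - 42075) = (32100 + 140/95)*(-42075) = (32100 + (1/95)*140)*(-42075) = (32100 + 28/19)*(-42075) = (609928/19)*(-42075) = -25662720600/19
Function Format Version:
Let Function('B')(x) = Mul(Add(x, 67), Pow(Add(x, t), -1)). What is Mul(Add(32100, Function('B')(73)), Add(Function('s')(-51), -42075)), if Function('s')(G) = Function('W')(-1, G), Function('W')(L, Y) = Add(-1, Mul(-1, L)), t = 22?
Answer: Rational(-25662720600, 19) ≈ -1.3507e+9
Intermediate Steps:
Function('s')(G) = 0 (Function('s')(G) = Add(-1, Mul(-1, -1)) = Add(-1, 1) = 0)
Function('B')(x) = Mul(Pow(Add(22, x), -1), Add(67, x)) (Function('B')(x) = Mul(Add(x, 67), Pow(Add(x, 22), -1)) = Mul(Add(67, x), Pow(Add(22, x), -1)) = Mul(Pow(Add(22, x), -1), Add(67, x)))
Mul(Add(32100, Function('B')(73)), Add(Function('s')(-51), -42075)) = Mul(Add(32100, Mul(Pow(Add(22, 73), -1), Add(67, 73))), Add(0, -42075)) = Mul(Add(32100, Mul(Pow(95, -1), 140)), -42075) = Mul(Add(32100, Mul(Rational(1, 95), 140)), -42075) = Mul(Add(32100, Rational(28, 19)), -42075) = Mul(Rational(609928, 19), -42075) = Rational(-25662720600, 19)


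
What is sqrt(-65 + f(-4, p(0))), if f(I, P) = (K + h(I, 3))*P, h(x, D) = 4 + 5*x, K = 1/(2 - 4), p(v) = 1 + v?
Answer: I*sqrt(326)/2 ≈ 9.0277*I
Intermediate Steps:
K = -1/2 (K = 1/(-2) = -1/2 ≈ -0.50000)
f(I, P) = P*(7/2 + 5*I) (f(I, P) = (-1/2 + (4 + 5*I))*P = (7/2 + 5*I)*P = P*(7/2 + 5*I))
sqrt(-65 + f(-4, p(0))) = sqrt(-65 + (1 + 0)*(7 + 10*(-4))/2) = sqrt(-65 + (1/2)*1*(7 - 40)) = sqrt(-65 + (1/2)*1*(-33)) = sqrt(-65 - 33/2) = sqrt(-163/2) = I*sqrt(326)/2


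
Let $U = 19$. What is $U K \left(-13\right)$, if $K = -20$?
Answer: $4940$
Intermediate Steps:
$U K \left(-13\right) = 19 \left(-20\right) \left(-13\right) = \left(-380\right) \left(-13\right) = 4940$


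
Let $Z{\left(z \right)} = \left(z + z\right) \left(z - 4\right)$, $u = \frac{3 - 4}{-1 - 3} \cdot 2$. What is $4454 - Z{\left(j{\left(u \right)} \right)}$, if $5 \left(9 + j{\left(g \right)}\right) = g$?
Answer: $\frac{211219}{50} \approx 4224.4$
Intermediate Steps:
$u = \frac{1}{2}$ ($u = - \frac{1}{-4} \cdot 2 = \left(-1\right) \left(- \frac{1}{4}\right) 2 = \frac{1}{4} \cdot 2 = \frac{1}{2} \approx 0.5$)
$j{\left(g \right)} = -9 + \frac{g}{5}$
$Z{\left(z \right)} = 2 z \left(-4 + z\right)$
$4454 - Z{\left(j{\left(u \right)} \right)} = 4454 - 2 \left(-9 + \frac{1}{5} \cdot \frac{1}{2}\right) \left(-4 + \left(-9 + \frac{1}{5} \cdot \frac{1}{2}\right)\right) = 4454 - 2 \left(-9 + \frac{1}{10}\right) \left(-4 + \left(-9 + \frac{1}{10}\right)\right) = 4454 - 2 \left(- \frac{89}{10}\right) \left(-4 - \frac{89}{10}\right) = 4454 - 2 \left(- \frac{89}{10}\right) \left(- \frac{129}{10}\right) = 4454 - \frac{11481}{50} = \frac{211219}{50}$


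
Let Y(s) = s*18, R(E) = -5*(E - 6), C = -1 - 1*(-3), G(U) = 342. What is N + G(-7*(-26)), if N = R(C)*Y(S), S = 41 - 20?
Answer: 7902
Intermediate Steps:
C = 2 (C = -1 + 3 = 2)
R(E) = 30 - 5*E (R(E) = -5*(-6 + E) = 30 - 5*E)
S = 21
Y(s) = 18*s
N = 7560 (N = (30 - 5*2)*(18*21) = (30 - 10)*378 = 20*378 = 7560)
N + G(-7*(-26)) = 7560 + 342 = 7902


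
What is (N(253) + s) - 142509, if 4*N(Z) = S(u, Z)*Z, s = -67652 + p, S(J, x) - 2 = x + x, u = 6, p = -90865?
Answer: -268895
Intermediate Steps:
S(J, x) = 2 + 2*x (S(J, x) = 2 + (x + x) = 2 + 2*x)
s = -158517 (s = -67652 - 90865 = -158517)
N(Z) = Z*(2 + 2*Z)/4 (N(Z) = ((2 + 2*Z)*Z)/4 = (Z*(2 + 2*Z))/4 = Z*(2 + 2*Z)/4)
(N(253) + s) - 142509 = ((½)*253*(1 + 253) - 158517) - 142509 = ((½)*253*254 - 158517) - 142509 = (32131 - 158517) - 142509 = -126386 - 142509 = -268895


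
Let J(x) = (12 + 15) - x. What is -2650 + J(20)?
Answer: -2643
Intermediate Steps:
J(x) = 27 - x
-2650 + J(20) = -2650 + (27 - 1*20) = -2650 + (27 - 20) = -2650 + 7 = -2643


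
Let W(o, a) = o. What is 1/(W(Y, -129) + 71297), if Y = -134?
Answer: 1/71163 ≈ 1.4052e-5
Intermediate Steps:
1/(W(Y, -129) + 71297) = 1/(-134 + 71297) = 1/71163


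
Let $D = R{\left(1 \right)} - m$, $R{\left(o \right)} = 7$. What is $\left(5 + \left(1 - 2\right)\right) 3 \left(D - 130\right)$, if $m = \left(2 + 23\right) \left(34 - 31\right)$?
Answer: $-2376$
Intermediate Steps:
$m = 75$ ($m = 25 \cdot 3 = 75$)
$D = -68$ ($D = 7 - 75 = -68$)
$\left(5 + \left(1 - 2\right)\right) 3 \left(D - 130\right) = \left(5 + \left(1 - 2\right)\right) 3 \left(-68 - 130\right) = \left(5 + \left(1 - 2\right)\right) 3 \left(-198\right) = \left(5 - 1\right) 3 \left(-198\right) = 4 \cdot 3 \left(-198\right) = 12 \left(-198\right) = -2376$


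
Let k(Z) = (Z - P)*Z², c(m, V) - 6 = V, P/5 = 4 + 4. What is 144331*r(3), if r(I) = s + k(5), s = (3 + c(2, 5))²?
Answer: -98000749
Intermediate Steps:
P = 40 (P = 5*(4 + 4) = 5*8 = 40)
c(m, V) = 6 + V
k(Z) = Z²*(-40 + Z) (k(Z) = (Z - 1*40)*Z² = (Z - 40)*Z² = (-40 + Z)*Z² = Z²*(-40 + Z))
s = 196 (s = (3 + (6 + 5))² = (3 + 11)² = 14² = 196)
r(I) = -679 (r(I) = 196 + 5²*(-40 + 5) = 196 + 25*(-35) = 196 - 875 = -679)
144331*r(3) = 144331*(-679) = -98000749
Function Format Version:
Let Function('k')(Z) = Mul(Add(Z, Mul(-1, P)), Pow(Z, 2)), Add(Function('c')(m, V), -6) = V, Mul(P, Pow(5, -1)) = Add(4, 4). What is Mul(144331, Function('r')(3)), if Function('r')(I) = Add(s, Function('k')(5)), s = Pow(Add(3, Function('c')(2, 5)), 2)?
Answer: -98000749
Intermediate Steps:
P = 40 (P = Mul(5, Add(4, 4)) = Mul(5, 8) = 40)
Function('c')(m, V) = Add(6, V)
Function('k')(Z) = Mul(Pow(Z, 2), Add(-40, Z)) (Function('k')(Z) = Mul(Add(Z, Mul(-1, 40)), Pow(Z, 2)) = Mul(Add(Z, -40), Pow(Z, 2)) = Mul(Add(-40, Z), Pow(Z, 2)) = Mul(Pow(Z, 2), Add(-40, Z)))
s = 196 (s = Pow(Add(3, Add(6, 5)), 2) = Pow(Add(3, 11), 2) = Pow(14, 2) = 196)
Function('r')(I) = -679 (Function('r')(I) = Add(196, Mul(Pow(5, 2), Add(-40, 5))) = Add(196, Mul(25, -35)) = Add(196, -875) = -679)
Mul(144331, Function('r')(3)) = Mul(144331, -679) = -98000749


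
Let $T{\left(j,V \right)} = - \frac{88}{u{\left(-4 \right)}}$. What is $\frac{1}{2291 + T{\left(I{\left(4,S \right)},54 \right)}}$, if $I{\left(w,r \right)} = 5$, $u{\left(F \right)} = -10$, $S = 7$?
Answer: $\frac{5}{11499} \approx 0.00043482$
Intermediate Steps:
$T{\left(j,V \right)} = \frac{44}{5}$ ($T{\left(j,V \right)} = - \frac{88}{-10} = \left(-88\right) \left(- \frac{1}{10}\right) = \frac{44}{5}$)
$\frac{1}{2291 + T{\left(I{\left(4,S \right)},54 \right)}} = \frac{1}{2291 + \frac{44}{5}} = \frac{1}{\frac{11499}{5}} = \frac{5}{11499}$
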